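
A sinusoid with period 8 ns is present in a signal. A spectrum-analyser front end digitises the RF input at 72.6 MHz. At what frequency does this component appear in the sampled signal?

20.2 MHz

T = 8 ns → f = 1/T = 125 MHz.
125 MHz mod fs = 52.4 MHz.
52.4 MHz > fs/2 = 36.3 MHz, folds to fs − 52.4 MHz = 20.2 MHz.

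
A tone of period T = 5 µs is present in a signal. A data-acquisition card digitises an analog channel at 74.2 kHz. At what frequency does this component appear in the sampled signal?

T = 5 µs → f = 1/T = 200 kHz.
200 kHz mod fs = 51.6 kHz.
51.6 kHz > fs/2 = 37.1 kHz, folds to fs − 51.6 kHz = 22.6 kHz.

22.6 kHz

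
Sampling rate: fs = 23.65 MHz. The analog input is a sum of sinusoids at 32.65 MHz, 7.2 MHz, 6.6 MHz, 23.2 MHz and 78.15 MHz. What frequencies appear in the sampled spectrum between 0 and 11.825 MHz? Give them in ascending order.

fs/2 = 11.825 MHz.
32.65 MHz mod fs = 9 MHz.
9 MHz ≤ fs/2 = 11.825 MHz, appears at 9 MHz.
7.2 MHz ≤ fs/2 = 11.825 MHz, passes unchanged.
6.6 MHz ≤ fs/2 = 11.825 MHz, passes unchanged.
23.2 MHz > fs/2 = 11.825 MHz, folds to fs − 23.2 MHz = 0.45 MHz.
78.15 MHz mod fs = 7.2 MHz.
7.2 MHz ≤ fs/2 = 11.825 MHz, appears at 7.2 MHz.
Distinct values: {0.45 MHz, 6.6 MHz, 7.2 MHz, 9 MHz}.

0.45 MHz, 6.6 MHz, 7.2 MHz, 9 MHz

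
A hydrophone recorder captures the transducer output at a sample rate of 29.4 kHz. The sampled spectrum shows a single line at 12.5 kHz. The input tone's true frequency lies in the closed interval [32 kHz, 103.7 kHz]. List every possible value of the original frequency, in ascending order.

Frequencies that alias to 12.5 kHz are k·fs ± 12.5 kHz for integer k ≥ 0.
k=0: 12.5 kHz.
k=1: 16.9 kHz, 41.9 kHz.
k=2: 46.3 kHz, 71.3 kHz.
k=3: 75.7 kHz, 100.7 kHz.
k=4: 105.1 kHz, 130.1 kHz.
Within [32 kHz, 103.7 kHz]: 41.9 kHz, 46.3 kHz, 71.3 kHz, 75.7 kHz, 100.7 kHz.

41.9 kHz, 46.3 kHz, 71.3 kHz, 75.7 kHz, 100.7 kHz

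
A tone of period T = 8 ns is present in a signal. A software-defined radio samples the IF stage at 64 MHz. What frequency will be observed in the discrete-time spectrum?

3 MHz

T = 8 ns → f = 1/T = 125 MHz.
125 MHz mod fs = 61 MHz.
61 MHz > fs/2 = 32 MHz, folds to fs − 61 MHz = 3 MHz.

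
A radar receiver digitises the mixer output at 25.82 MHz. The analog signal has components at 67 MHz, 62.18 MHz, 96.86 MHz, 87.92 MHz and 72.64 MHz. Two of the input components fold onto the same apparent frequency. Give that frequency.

10.46 MHz

fs/2 = 12.91 MHz.
67 MHz mod fs = 15.36 MHz.
15.36 MHz > fs/2 = 12.91 MHz, folds to fs − 15.36 MHz = 10.46 MHz.
62.18 MHz mod fs = 10.54 MHz.
10.54 MHz ≤ fs/2 = 12.91 MHz, appears at 10.54 MHz.
96.86 MHz mod fs = 19.4 MHz.
19.4 MHz > fs/2 = 12.91 MHz, folds to fs − 19.4 MHz = 6.42 MHz.
87.92 MHz mod fs = 10.46 MHz.
10.46 MHz ≤ fs/2 = 12.91 MHz, appears at 10.46 MHz.
72.64 MHz mod fs = 21 MHz.
21 MHz > fs/2 = 12.91 MHz, folds to fs − 21 MHz = 4.82 MHz.
67 MHz and 87.92 MHz both map to 10.46 MHz.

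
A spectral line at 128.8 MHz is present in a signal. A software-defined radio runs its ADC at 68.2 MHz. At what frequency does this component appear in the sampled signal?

128.8 MHz mod fs = 60.6 MHz.
60.6 MHz > fs/2 = 34.1 MHz, folds to fs − 60.6 MHz = 7.6 MHz.

7.6 MHz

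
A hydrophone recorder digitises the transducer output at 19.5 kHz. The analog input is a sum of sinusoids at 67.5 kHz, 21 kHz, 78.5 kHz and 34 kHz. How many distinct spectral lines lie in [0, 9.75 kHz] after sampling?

fs/2 = 9.75 kHz.
67.5 kHz mod fs = 9 kHz.
9 kHz ≤ fs/2 = 9.75 kHz, appears at 9 kHz.
21 kHz mod fs = 1.5 kHz.
1.5 kHz ≤ fs/2 = 9.75 kHz, appears at 1.5 kHz.
78.5 kHz mod fs = 0.5 kHz.
0.5 kHz ≤ fs/2 = 9.75 kHz, appears at 0.5 kHz.
34 kHz mod fs = 14.5 kHz.
14.5 kHz > fs/2 = 9.75 kHz, folds to fs − 14.5 kHz = 5 kHz.
Distinct values: {0.5 kHz, 1.5 kHz, 5 kHz, 9 kHz} → 4.

4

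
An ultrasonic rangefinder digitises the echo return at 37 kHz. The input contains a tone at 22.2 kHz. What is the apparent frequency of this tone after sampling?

22.2 kHz > fs/2 = 18.5 kHz, folds to fs − 22.2 kHz = 14.8 kHz.

14.8 kHz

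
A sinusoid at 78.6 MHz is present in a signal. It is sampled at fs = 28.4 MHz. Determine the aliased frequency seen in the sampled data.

6.6 MHz

78.6 MHz mod fs = 21.8 MHz.
21.8 MHz > fs/2 = 14.2 MHz, folds to fs − 21.8 MHz = 6.6 MHz.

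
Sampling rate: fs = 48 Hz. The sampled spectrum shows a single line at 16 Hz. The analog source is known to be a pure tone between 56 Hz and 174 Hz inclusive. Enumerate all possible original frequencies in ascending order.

64 Hz, 80 Hz, 112 Hz, 128 Hz, 160 Hz

Frequencies that alias to 16 Hz are k·fs ± 16 Hz for integer k ≥ 0.
k=0: 16 Hz.
k=1: 32 Hz, 64 Hz.
k=2: 80 Hz, 112 Hz.
k=3: 128 Hz, 160 Hz.
k=4: 176 Hz, 208 Hz.
Within [56 Hz, 174 Hz]: 64 Hz, 80 Hz, 112 Hz, 128 Hz, 160 Hz.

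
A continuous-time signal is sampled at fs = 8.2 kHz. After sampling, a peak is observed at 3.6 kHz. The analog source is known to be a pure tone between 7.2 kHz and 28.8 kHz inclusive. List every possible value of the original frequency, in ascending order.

11.8 kHz, 12.8 kHz, 20 kHz, 21 kHz, 28.2 kHz

Frequencies that alias to 3.6 kHz are k·fs ± 3.6 kHz for integer k ≥ 0.
k=0: 3.6 kHz.
k=1: 4.6 kHz, 11.8 kHz.
k=2: 12.8 kHz, 20 kHz.
k=3: 21 kHz, 28.2 kHz.
k=4: 29.2 kHz, 36.4 kHz.
Within [7.2 kHz, 28.8 kHz]: 11.8 kHz, 12.8 kHz, 20 kHz, 21 kHz, 28.2 kHz.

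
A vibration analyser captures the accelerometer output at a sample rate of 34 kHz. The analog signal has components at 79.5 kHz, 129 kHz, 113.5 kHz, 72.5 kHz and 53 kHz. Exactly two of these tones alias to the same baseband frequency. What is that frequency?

11.5 kHz

fs/2 = 17 kHz.
79.5 kHz mod fs = 11.5 kHz.
11.5 kHz ≤ fs/2 = 17 kHz, appears at 11.5 kHz.
129 kHz mod fs = 27 kHz.
27 kHz > fs/2 = 17 kHz, folds to fs − 27 kHz = 7 kHz.
113.5 kHz mod fs = 11.5 kHz.
11.5 kHz ≤ fs/2 = 17 kHz, appears at 11.5 kHz.
72.5 kHz mod fs = 4.5 kHz.
4.5 kHz ≤ fs/2 = 17 kHz, appears at 4.5 kHz.
53 kHz mod fs = 19 kHz.
19 kHz > fs/2 = 17 kHz, folds to fs − 19 kHz = 15 kHz.
79.5 kHz and 113.5 kHz both map to 11.5 kHz.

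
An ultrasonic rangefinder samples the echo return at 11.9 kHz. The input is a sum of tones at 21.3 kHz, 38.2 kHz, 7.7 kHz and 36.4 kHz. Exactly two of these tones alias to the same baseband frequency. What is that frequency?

fs/2 = 5.95 kHz.
21.3 kHz mod fs = 9.4 kHz.
9.4 kHz > fs/2 = 5.95 kHz, folds to fs − 9.4 kHz = 2.5 kHz.
38.2 kHz mod fs = 2.5 kHz.
2.5 kHz ≤ fs/2 = 5.95 kHz, appears at 2.5 kHz.
7.7 kHz > fs/2 = 5.95 kHz, folds to fs − 7.7 kHz = 4.2 kHz.
36.4 kHz mod fs = 0.7 kHz.
0.7 kHz ≤ fs/2 = 5.95 kHz, appears at 0.7 kHz.
21.3 kHz and 38.2 kHz both map to 2.5 kHz.

2.5 kHz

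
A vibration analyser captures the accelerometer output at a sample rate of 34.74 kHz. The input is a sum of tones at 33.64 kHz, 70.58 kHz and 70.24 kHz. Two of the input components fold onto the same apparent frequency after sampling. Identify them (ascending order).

33.64 kHz, 70.58 kHz

fs/2 = 17.37 kHz.
33.64 kHz > fs/2 = 17.37 kHz, folds to fs − 33.64 kHz = 1.1 kHz.
70.58 kHz mod fs = 1.1 kHz.
1.1 kHz ≤ fs/2 = 17.37 kHz, appears at 1.1 kHz.
70.24 kHz mod fs = 0.76 kHz.
0.76 kHz ≤ fs/2 = 17.37 kHz, appears at 0.76 kHz.
33.64 kHz and 70.58 kHz both map to 1.1 kHz.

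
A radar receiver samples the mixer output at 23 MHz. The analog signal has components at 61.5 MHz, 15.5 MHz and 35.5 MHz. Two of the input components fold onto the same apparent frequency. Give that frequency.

7.5 MHz

fs/2 = 11.5 MHz.
61.5 MHz mod fs = 15.5 MHz.
15.5 MHz > fs/2 = 11.5 MHz, folds to fs − 15.5 MHz = 7.5 MHz.
15.5 MHz > fs/2 = 11.5 MHz, folds to fs − 15.5 MHz = 7.5 MHz.
35.5 MHz mod fs = 12.5 MHz.
12.5 MHz > fs/2 = 11.5 MHz, folds to fs − 12.5 MHz = 10.5 MHz.
15.5 MHz and 61.5 MHz both map to 7.5 MHz.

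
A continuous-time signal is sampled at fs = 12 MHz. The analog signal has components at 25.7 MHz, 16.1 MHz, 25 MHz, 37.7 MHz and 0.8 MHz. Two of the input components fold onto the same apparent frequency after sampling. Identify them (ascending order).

fs/2 = 6 MHz.
25.7 MHz mod fs = 1.7 MHz.
1.7 MHz ≤ fs/2 = 6 MHz, appears at 1.7 MHz.
16.1 MHz mod fs = 4.1 MHz.
4.1 MHz ≤ fs/2 = 6 MHz, appears at 4.1 MHz.
25 MHz mod fs = 1 MHz.
1 MHz ≤ fs/2 = 6 MHz, appears at 1 MHz.
37.7 MHz mod fs = 1.7 MHz.
1.7 MHz ≤ fs/2 = 6 MHz, appears at 1.7 MHz.
0.8 MHz ≤ fs/2 = 6 MHz, passes unchanged.
25.7 MHz and 37.7 MHz both map to 1.7 MHz.

25.7 MHz, 37.7 MHz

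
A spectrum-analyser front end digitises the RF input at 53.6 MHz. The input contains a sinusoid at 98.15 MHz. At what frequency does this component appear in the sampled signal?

9.05 MHz

98.15 MHz mod fs = 44.55 MHz.
44.55 MHz > fs/2 = 26.8 MHz, folds to fs − 44.55 MHz = 9.05 MHz.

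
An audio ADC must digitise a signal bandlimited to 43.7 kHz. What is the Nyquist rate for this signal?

87.4 kHz

Nyquist rate = 2 × 43.7 kHz = 87.4 kHz.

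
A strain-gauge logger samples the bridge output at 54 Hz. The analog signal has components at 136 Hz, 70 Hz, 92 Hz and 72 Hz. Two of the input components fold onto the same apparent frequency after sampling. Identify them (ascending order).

70 Hz, 92 Hz

fs/2 = 27 Hz.
136 Hz mod fs = 28 Hz.
28 Hz > fs/2 = 27 Hz, folds to fs − 28 Hz = 26 Hz.
70 Hz mod fs = 16 Hz.
16 Hz ≤ fs/2 = 27 Hz, appears at 16 Hz.
92 Hz mod fs = 38 Hz.
38 Hz > fs/2 = 27 Hz, folds to fs − 38 Hz = 16 Hz.
72 Hz mod fs = 18 Hz.
18 Hz ≤ fs/2 = 27 Hz, appears at 18 Hz.
70 Hz and 92 Hz both map to 16 Hz.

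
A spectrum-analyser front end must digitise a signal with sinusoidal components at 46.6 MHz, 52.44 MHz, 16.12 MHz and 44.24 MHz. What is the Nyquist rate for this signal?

Highest-frequency component: 52.44 MHz.
Nyquist rate = 2 × 52.44 MHz = 104.88 MHz.

104.88 MHz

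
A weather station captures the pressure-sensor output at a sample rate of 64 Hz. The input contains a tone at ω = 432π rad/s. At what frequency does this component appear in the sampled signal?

24 Hz

ω = 432π rad/s → f = ω/(2π) = 216 Hz.
216 Hz mod fs = 24 Hz.
24 Hz ≤ fs/2 = 32 Hz, appears at 24 Hz.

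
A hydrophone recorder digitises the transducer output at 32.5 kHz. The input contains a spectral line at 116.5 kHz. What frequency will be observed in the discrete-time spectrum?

116.5 kHz mod fs = 19 kHz.
19 kHz > fs/2 = 16.25 kHz, folds to fs − 19 kHz = 13.5 kHz.

13.5 kHz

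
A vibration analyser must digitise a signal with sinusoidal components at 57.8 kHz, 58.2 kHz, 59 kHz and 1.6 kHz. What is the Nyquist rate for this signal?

Highest-frequency component: 59 kHz.
Nyquist rate = 2 × 59 kHz = 118 kHz.

118 kHz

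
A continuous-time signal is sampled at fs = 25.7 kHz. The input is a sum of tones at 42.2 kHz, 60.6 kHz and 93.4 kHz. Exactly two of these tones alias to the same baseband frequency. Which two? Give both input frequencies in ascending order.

fs/2 = 12.85 kHz.
42.2 kHz mod fs = 16.5 kHz.
16.5 kHz > fs/2 = 12.85 kHz, folds to fs − 16.5 kHz = 9.2 kHz.
60.6 kHz mod fs = 9.2 kHz.
9.2 kHz ≤ fs/2 = 12.85 kHz, appears at 9.2 kHz.
93.4 kHz mod fs = 16.3 kHz.
16.3 kHz > fs/2 = 12.85 kHz, folds to fs − 16.3 kHz = 9.4 kHz.
42.2 kHz and 60.6 kHz both map to 9.2 kHz.

42.2 kHz, 60.6 kHz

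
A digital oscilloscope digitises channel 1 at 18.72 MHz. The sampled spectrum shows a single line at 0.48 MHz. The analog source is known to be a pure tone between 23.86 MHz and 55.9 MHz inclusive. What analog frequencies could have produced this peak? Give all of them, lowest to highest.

36.96 MHz, 37.92 MHz, 55.68 MHz

Frequencies that alias to 0.48 MHz are k·fs ± 0.48 MHz for integer k ≥ 0.
k=0: 0.48 MHz.
k=1: 18.24 MHz, 19.2 MHz.
k=2: 36.96 MHz, 37.92 MHz.
k=3: 55.68 MHz, 56.64 MHz.
k=4: 74.4 MHz, 75.36 MHz.
Within [23.86 MHz, 55.9 MHz]: 36.96 MHz, 37.92 MHz, 55.68 MHz.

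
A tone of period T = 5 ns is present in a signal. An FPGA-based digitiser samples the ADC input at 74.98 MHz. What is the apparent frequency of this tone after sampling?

T = 5 ns → f = 1/T = 200 MHz.
200 MHz mod fs = 50.04 MHz.
50.04 MHz > fs/2 = 37.49 MHz, folds to fs − 50.04 MHz = 24.94 MHz.

24.94 MHz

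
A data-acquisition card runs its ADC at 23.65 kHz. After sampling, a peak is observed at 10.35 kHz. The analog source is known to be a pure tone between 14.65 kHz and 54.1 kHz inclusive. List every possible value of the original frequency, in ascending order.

34 kHz, 36.95 kHz

Frequencies that alias to 10.35 kHz are k·fs ± 10.35 kHz for integer k ≥ 0.
k=0: 10.35 kHz.
k=1: 13.3 kHz, 34 kHz.
k=2: 36.95 kHz, 57.65 kHz.
k=3: 60.6 kHz, 81.3 kHz.
Within [14.65 kHz, 54.1 kHz]: 34 kHz, 36.95 kHz.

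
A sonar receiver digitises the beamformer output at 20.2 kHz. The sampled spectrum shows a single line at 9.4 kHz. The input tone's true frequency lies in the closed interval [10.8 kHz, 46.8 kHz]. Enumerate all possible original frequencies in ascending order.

10.8 kHz, 29.6 kHz, 31 kHz

Frequencies that alias to 9.4 kHz are k·fs ± 9.4 kHz for integer k ≥ 0.
k=0: 9.4 kHz.
k=1: 10.8 kHz, 29.6 kHz.
k=2: 31 kHz, 49.8 kHz.
k=3: 51.2 kHz, 70 kHz.
Within [10.8 kHz, 46.8 kHz]: 10.8 kHz, 29.6 kHz, 31 kHz.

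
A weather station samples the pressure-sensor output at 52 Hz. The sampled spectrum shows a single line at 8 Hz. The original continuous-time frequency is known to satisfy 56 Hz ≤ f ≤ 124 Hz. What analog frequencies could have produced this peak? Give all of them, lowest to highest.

60 Hz, 96 Hz, 112 Hz

Frequencies that alias to 8 Hz are k·fs ± 8 Hz for integer k ≥ 0.
k=0: 8 Hz.
k=1: 44 Hz, 60 Hz.
k=2: 96 Hz, 112 Hz.
k=3: 148 Hz, 164 Hz.
Within [56 Hz, 124 Hz]: 60 Hz, 96 Hz, 112 Hz.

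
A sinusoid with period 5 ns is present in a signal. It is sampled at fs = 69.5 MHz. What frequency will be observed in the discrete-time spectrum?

8.5 MHz

T = 5 ns → f = 1/T = 200 MHz.
200 MHz mod fs = 61 MHz.
61 MHz > fs/2 = 34.75 MHz, folds to fs − 61 MHz = 8.5 MHz.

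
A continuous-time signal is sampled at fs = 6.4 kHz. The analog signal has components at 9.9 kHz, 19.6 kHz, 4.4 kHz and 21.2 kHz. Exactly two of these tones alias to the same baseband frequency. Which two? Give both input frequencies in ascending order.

fs/2 = 3.2 kHz.
9.9 kHz mod fs = 3.5 kHz.
3.5 kHz > fs/2 = 3.2 kHz, folds to fs − 3.5 kHz = 2.9 kHz.
19.6 kHz mod fs = 0.4 kHz.
0.4 kHz ≤ fs/2 = 3.2 kHz, appears at 0.4 kHz.
4.4 kHz > fs/2 = 3.2 kHz, folds to fs − 4.4 kHz = 2 kHz.
21.2 kHz mod fs = 2 kHz.
2 kHz ≤ fs/2 = 3.2 kHz, appears at 2 kHz.
4.4 kHz and 21.2 kHz both map to 2 kHz.

4.4 kHz, 21.2 kHz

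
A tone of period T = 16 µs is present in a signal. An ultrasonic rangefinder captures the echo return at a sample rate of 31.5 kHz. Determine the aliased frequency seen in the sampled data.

T = 16 µs → f = 1/T = 62.5 kHz.
62.5 kHz mod fs = 31 kHz.
31 kHz > fs/2 = 15.75 kHz, folds to fs − 31 kHz = 0.5 kHz.

0.5 kHz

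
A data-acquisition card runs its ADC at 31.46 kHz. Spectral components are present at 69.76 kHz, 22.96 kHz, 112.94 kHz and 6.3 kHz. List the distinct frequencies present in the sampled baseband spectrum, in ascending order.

6.3 kHz, 6.84 kHz, 8.5 kHz, 12.9 kHz

fs/2 = 15.73 kHz.
69.76 kHz mod fs = 6.84 kHz.
6.84 kHz ≤ fs/2 = 15.73 kHz, appears at 6.84 kHz.
22.96 kHz > fs/2 = 15.73 kHz, folds to fs − 22.96 kHz = 8.5 kHz.
112.94 kHz mod fs = 18.56 kHz.
18.56 kHz > fs/2 = 15.73 kHz, folds to fs − 18.56 kHz = 12.9 kHz.
6.3 kHz ≤ fs/2 = 15.73 kHz, passes unchanged.
Distinct values: {6.3 kHz, 6.84 kHz, 8.5 kHz, 12.9 kHz}.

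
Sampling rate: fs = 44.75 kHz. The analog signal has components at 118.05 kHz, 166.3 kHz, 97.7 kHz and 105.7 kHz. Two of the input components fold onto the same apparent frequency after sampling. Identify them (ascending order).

fs/2 = 22.375 kHz.
118.05 kHz mod fs = 28.55 kHz.
28.55 kHz > fs/2 = 22.375 kHz, folds to fs − 28.55 kHz = 16.2 kHz.
166.3 kHz mod fs = 32.05 kHz.
32.05 kHz > fs/2 = 22.375 kHz, folds to fs − 32.05 kHz = 12.7 kHz.
97.7 kHz mod fs = 8.2 kHz.
8.2 kHz ≤ fs/2 = 22.375 kHz, appears at 8.2 kHz.
105.7 kHz mod fs = 16.2 kHz.
16.2 kHz ≤ fs/2 = 22.375 kHz, appears at 16.2 kHz.
105.7 kHz and 118.05 kHz both map to 16.2 kHz.

105.7 kHz, 118.05 kHz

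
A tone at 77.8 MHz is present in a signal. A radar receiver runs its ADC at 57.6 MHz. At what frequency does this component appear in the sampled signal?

20.2 MHz

77.8 MHz mod fs = 20.2 MHz.
20.2 MHz ≤ fs/2 = 28.8 MHz, appears at 20.2 MHz.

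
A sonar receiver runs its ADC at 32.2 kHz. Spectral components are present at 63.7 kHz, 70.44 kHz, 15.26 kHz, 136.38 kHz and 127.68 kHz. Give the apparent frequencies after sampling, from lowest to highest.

0.7 kHz, 1.12 kHz, 6.04 kHz, 7.58 kHz, 15.26 kHz

fs/2 = 16.1 kHz.
63.7 kHz mod fs = 31.5 kHz.
31.5 kHz > fs/2 = 16.1 kHz, folds to fs − 31.5 kHz = 0.7 kHz.
70.44 kHz mod fs = 6.04 kHz.
6.04 kHz ≤ fs/2 = 16.1 kHz, appears at 6.04 kHz.
15.26 kHz ≤ fs/2 = 16.1 kHz, passes unchanged.
136.38 kHz mod fs = 7.58 kHz.
7.58 kHz ≤ fs/2 = 16.1 kHz, appears at 7.58 kHz.
127.68 kHz mod fs = 31.08 kHz.
31.08 kHz > fs/2 = 16.1 kHz, folds to fs − 31.08 kHz = 1.12 kHz.
Distinct values: {0.7 kHz, 1.12 kHz, 6.04 kHz, 7.58 kHz, 15.26 kHz}.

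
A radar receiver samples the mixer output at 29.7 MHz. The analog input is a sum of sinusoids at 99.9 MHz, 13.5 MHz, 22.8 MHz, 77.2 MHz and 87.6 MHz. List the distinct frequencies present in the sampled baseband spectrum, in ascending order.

fs/2 = 14.85 MHz.
99.9 MHz mod fs = 10.8 MHz.
10.8 MHz ≤ fs/2 = 14.85 MHz, appears at 10.8 MHz.
13.5 MHz ≤ fs/2 = 14.85 MHz, passes unchanged.
22.8 MHz > fs/2 = 14.85 MHz, folds to fs − 22.8 MHz = 6.9 MHz.
77.2 MHz mod fs = 17.8 MHz.
17.8 MHz > fs/2 = 14.85 MHz, folds to fs − 17.8 MHz = 11.9 MHz.
87.6 MHz mod fs = 28.2 MHz.
28.2 MHz > fs/2 = 14.85 MHz, folds to fs − 28.2 MHz = 1.5 MHz.
Distinct values: {1.5 MHz, 6.9 MHz, 10.8 MHz, 11.9 MHz, 13.5 MHz}.

1.5 MHz, 6.9 MHz, 10.8 MHz, 11.9 MHz, 13.5 MHz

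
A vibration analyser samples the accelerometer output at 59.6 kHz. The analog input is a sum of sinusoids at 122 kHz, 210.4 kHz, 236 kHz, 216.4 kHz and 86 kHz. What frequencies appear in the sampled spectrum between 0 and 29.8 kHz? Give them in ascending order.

2.4 kHz, 2.8 kHz, 22 kHz, 26.4 kHz, 28 kHz

fs/2 = 29.8 kHz.
122 kHz mod fs = 2.8 kHz.
2.8 kHz ≤ fs/2 = 29.8 kHz, appears at 2.8 kHz.
210.4 kHz mod fs = 31.6 kHz.
31.6 kHz > fs/2 = 29.8 kHz, folds to fs − 31.6 kHz = 28 kHz.
236 kHz mod fs = 57.2 kHz.
57.2 kHz > fs/2 = 29.8 kHz, folds to fs − 57.2 kHz = 2.4 kHz.
216.4 kHz mod fs = 37.6 kHz.
37.6 kHz > fs/2 = 29.8 kHz, folds to fs − 37.6 kHz = 22 kHz.
86 kHz mod fs = 26.4 kHz.
26.4 kHz ≤ fs/2 = 29.8 kHz, appears at 26.4 kHz.
Distinct values: {2.4 kHz, 2.8 kHz, 22 kHz, 26.4 kHz, 28 kHz}.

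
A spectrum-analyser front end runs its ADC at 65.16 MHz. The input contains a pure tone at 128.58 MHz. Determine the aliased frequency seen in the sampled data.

128.58 MHz mod fs = 63.42 MHz.
63.42 MHz > fs/2 = 32.58 MHz, folds to fs − 63.42 MHz = 1.74 MHz.

1.74 MHz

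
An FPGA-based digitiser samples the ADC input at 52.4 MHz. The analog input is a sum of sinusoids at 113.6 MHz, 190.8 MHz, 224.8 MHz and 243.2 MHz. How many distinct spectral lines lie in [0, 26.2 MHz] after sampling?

3

fs/2 = 26.2 MHz.
113.6 MHz mod fs = 8.8 MHz.
8.8 MHz ≤ fs/2 = 26.2 MHz, appears at 8.8 MHz.
190.8 MHz mod fs = 33.6 MHz.
33.6 MHz > fs/2 = 26.2 MHz, folds to fs − 33.6 MHz = 18.8 MHz.
224.8 MHz mod fs = 15.2 MHz.
15.2 MHz ≤ fs/2 = 26.2 MHz, appears at 15.2 MHz.
243.2 MHz mod fs = 33.6 MHz.
33.6 MHz > fs/2 = 26.2 MHz, folds to fs − 33.6 MHz = 18.8 MHz.
Distinct values: {8.8 MHz, 15.2 MHz, 18.8 MHz} → 3.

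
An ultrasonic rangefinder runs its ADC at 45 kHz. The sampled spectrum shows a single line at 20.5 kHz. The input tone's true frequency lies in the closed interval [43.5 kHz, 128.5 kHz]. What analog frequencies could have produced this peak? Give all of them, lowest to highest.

65.5 kHz, 69.5 kHz, 110.5 kHz, 114.5 kHz

Frequencies that alias to 20.5 kHz are k·fs ± 20.5 kHz for integer k ≥ 0.
k=0: 20.5 kHz.
k=1: 24.5 kHz, 65.5 kHz.
k=2: 69.5 kHz, 110.5 kHz.
k=3: 114.5 kHz, 155.5 kHz.
k=4: 159.5 kHz, 200.5 kHz.
Within [43.5 kHz, 128.5 kHz]: 65.5 kHz, 69.5 kHz, 110.5 kHz, 114.5 kHz.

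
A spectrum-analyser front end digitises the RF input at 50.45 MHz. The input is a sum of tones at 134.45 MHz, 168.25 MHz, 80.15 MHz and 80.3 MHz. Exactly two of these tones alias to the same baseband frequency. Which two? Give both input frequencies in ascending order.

fs/2 = 25.225 MHz.
134.45 MHz mod fs = 33.55 MHz.
33.55 MHz > fs/2 = 25.225 MHz, folds to fs − 33.55 MHz = 16.9 MHz.
168.25 MHz mod fs = 16.9 MHz.
16.9 MHz ≤ fs/2 = 25.225 MHz, appears at 16.9 MHz.
80.15 MHz mod fs = 29.7 MHz.
29.7 MHz > fs/2 = 25.225 MHz, folds to fs − 29.7 MHz = 20.75 MHz.
80.3 MHz mod fs = 29.85 MHz.
29.85 MHz > fs/2 = 25.225 MHz, folds to fs − 29.85 MHz = 20.6 MHz.
134.45 MHz and 168.25 MHz both map to 16.9 MHz.

134.45 MHz, 168.25 MHz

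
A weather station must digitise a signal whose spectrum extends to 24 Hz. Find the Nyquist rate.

48 Hz

Nyquist rate = 2 × 24 Hz = 48 Hz.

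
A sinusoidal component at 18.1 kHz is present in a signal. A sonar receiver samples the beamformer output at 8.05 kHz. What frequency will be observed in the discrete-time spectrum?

18.1 kHz mod fs = 2 kHz.
2 kHz ≤ fs/2 = 4.025 kHz, appears at 2 kHz.

2 kHz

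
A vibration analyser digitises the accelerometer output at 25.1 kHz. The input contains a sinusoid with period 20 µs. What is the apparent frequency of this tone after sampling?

T = 20 µs → f = 1/T = 50 kHz.
50 kHz mod fs = 24.9 kHz.
24.9 kHz > fs/2 = 12.55 kHz, folds to fs − 24.9 kHz = 0.2 kHz.

0.2 kHz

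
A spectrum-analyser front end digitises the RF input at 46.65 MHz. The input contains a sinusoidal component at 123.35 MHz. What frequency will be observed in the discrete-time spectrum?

123.35 MHz mod fs = 30.05 MHz.
30.05 MHz > fs/2 = 23.325 MHz, folds to fs − 30.05 MHz = 16.6 MHz.

16.6 MHz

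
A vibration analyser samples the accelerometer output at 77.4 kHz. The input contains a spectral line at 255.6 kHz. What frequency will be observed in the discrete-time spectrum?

23.4 kHz

255.6 kHz mod fs = 23.4 kHz.
23.4 kHz ≤ fs/2 = 38.7 kHz, appears at 23.4 kHz.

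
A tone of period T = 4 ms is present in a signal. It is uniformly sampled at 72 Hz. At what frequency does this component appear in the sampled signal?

T = 4 ms → f = 1/T = 250 Hz.
250 Hz mod fs = 34 Hz.
34 Hz ≤ fs/2 = 36 Hz, appears at 34 Hz.

34 Hz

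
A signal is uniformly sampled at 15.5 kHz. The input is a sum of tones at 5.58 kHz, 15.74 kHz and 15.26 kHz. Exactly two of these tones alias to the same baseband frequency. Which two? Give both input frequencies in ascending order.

fs/2 = 7.75 kHz.
5.58 kHz ≤ fs/2 = 7.75 kHz, passes unchanged.
15.74 kHz mod fs = 0.24 kHz.
0.24 kHz ≤ fs/2 = 7.75 kHz, appears at 0.24 kHz.
15.26 kHz > fs/2 = 7.75 kHz, folds to fs − 15.26 kHz = 0.24 kHz.
15.26 kHz and 15.74 kHz both map to 0.24 kHz.

15.26 kHz, 15.74 kHz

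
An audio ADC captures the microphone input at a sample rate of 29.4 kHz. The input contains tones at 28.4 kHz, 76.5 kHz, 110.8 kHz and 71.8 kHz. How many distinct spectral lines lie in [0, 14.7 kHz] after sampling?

4

fs/2 = 14.7 kHz.
28.4 kHz > fs/2 = 14.7 kHz, folds to fs − 28.4 kHz = 1 kHz.
76.5 kHz mod fs = 17.7 kHz.
17.7 kHz > fs/2 = 14.7 kHz, folds to fs − 17.7 kHz = 11.7 kHz.
110.8 kHz mod fs = 22.6 kHz.
22.6 kHz > fs/2 = 14.7 kHz, folds to fs − 22.6 kHz = 6.8 kHz.
71.8 kHz mod fs = 13 kHz.
13 kHz ≤ fs/2 = 14.7 kHz, appears at 13 kHz.
Distinct values: {1 kHz, 6.8 kHz, 11.7 kHz, 13 kHz} → 4.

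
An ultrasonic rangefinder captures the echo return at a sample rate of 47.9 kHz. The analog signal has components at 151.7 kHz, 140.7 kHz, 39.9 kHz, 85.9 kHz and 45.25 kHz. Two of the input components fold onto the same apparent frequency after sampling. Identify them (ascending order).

39.9 kHz, 151.7 kHz

fs/2 = 23.95 kHz.
151.7 kHz mod fs = 8 kHz.
8 kHz ≤ fs/2 = 23.95 kHz, appears at 8 kHz.
140.7 kHz mod fs = 44.9 kHz.
44.9 kHz > fs/2 = 23.95 kHz, folds to fs − 44.9 kHz = 3 kHz.
39.9 kHz > fs/2 = 23.95 kHz, folds to fs − 39.9 kHz = 8 kHz.
85.9 kHz mod fs = 38 kHz.
38 kHz > fs/2 = 23.95 kHz, folds to fs − 38 kHz = 9.9 kHz.
45.25 kHz > fs/2 = 23.95 kHz, folds to fs − 45.25 kHz = 2.65 kHz.
39.9 kHz and 151.7 kHz both map to 8 kHz.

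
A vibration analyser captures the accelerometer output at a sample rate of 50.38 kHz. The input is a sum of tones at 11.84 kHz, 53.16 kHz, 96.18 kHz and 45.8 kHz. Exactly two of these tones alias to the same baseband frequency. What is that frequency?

fs/2 = 25.19 kHz.
11.84 kHz ≤ fs/2 = 25.19 kHz, passes unchanged.
53.16 kHz mod fs = 2.78 kHz.
2.78 kHz ≤ fs/2 = 25.19 kHz, appears at 2.78 kHz.
96.18 kHz mod fs = 45.8 kHz.
45.8 kHz > fs/2 = 25.19 kHz, folds to fs − 45.8 kHz = 4.58 kHz.
45.8 kHz > fs/2 = 25.19 kHz, folds to fs − 45.8 kHz = 4.58 kHz.
45.8 kHz and 96.18 kHz both map to 4.58 kHz.

4.58 kHz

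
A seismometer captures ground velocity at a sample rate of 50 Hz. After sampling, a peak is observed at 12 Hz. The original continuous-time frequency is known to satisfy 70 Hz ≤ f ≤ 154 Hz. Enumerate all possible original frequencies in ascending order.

Frequencies that alias to 12 Hz are k·fs ± 12 Hz for integer k ≥ 0.
k=0: 12 Hz.
k=1: 38 Hz, 62 Hz.
k=2: 88 Hz, 112 Hz.
k=3: 138 Hz, 162 Hz.
k=4: 188 Hz, 212 Hz.
Within [70 Hz, 154 Hz]: 88 Hz, 112 Hz, 138 Hz.

88 Hz, 112 Hz, 138 Hz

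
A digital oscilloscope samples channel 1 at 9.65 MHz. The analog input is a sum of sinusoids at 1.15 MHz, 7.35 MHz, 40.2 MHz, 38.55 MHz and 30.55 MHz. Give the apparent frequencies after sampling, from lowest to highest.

0.05 MHz, 1.15 MHz, 1.6 MHz, 2.3 MHz

fs/2 = 4.825 MHz.
1.15 MHz ≤ fs/2 = 4.825 MHz, passes unchanged.
7.35 MHz > fs/2 = 4.825 MHz, folds to fs − 7.35 MHz = 2.3 MHz.
40.2 MHz mod fs = 1.6 MHz.
1.6 MHz ≤ fs/2 = 4.825 MHz, appears at 1.6 MHz.
38.55 MHz mod fs = 9.6 MHz.
9.6 MHz > fs/2 = 4.825 MHz, folds to fs − 9.6 MHz = 0.05 MHz.
30.55 MHz mod fs = 1.6 MHz.
1.6 MHz ≤ fs/2 = 4.825 MHz, appears at 1.6 MHz.
Distinct values: {0.05 MHz, 1.15 MHz, 1.6 MHz, 2.3 MHz}.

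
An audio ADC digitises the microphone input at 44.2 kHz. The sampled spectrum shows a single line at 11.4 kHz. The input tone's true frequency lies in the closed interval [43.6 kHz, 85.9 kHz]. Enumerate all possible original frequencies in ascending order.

Frequencies that alias to 11.4 kHz are k·fs ± 11.4 kHz for integer k ≥ 0.
k=0: 11.4 kHz.
k=1: 32.8 kHz, 55.6 kHz.
k=2: 77 kHz, 99.8 kHz.
k=3: 121.2 kHz, 144 kHz.
Within [43.6 kHz, 85.9 kHz]: 55.6 kHz, 77 kHz.

55.6 kHz, 77 kHz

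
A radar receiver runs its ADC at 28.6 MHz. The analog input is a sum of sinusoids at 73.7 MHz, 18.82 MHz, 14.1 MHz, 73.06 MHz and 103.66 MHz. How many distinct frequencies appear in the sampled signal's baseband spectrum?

fs/2 = 14.3 MHz.
73.7 MHz mod fs = 16.5 MHz.
16.5 MHz > fs/2 = 14.3 MHz, folds to fs − 16.5 MHz = 12.1 MHz.
18.82 MHz > fs/2 = 14.3 MHz, folds to fs − 18.82 MHz = 9.78 MHz.
14.1 MHz ≤ fs/2 = 14.3 MHz, passes unchanged.
73.06 MHz mod fs = 15.86 MHz.
15.86 MHz > fs/2 = 14.3 MHz, folds to fs − 15.86 MHz = 12.74 MHz.
103.66 MHz mod fs = 17.86 MHz.
17.86 MHz > fs/2 = 14.3 MHz, folds to fs − 17.86 MHz = 10.74 MHz.
Distinct values: {9.78 MHz, 10.74 MHz, 12.1 MHz, 12.74 MHz, 14.1 MHz} → 5.

5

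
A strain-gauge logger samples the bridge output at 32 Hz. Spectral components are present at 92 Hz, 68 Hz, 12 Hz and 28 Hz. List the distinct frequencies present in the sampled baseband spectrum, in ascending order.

4 Hz, 12 Hz

fs/2 = 16 Hz.
92 Hz mod fs = 28 Hz.
28 Hz > fs/2 = 16 Hz, folds to fs − 28 Hz = 4 Hz.
68 Hz mod fs = 4 Hz.
4 Hz ≤ fs/2 = 16 Hz, appears at 4 Hz.
12 Hz ≤ fs/2 = 16 Hz, passes unchanged.
28 Hz > fs/2 = 16 Hz, folds to fs − 28 Hz = 4 Hz.
Distinct values: {4 Hz, 12 Hz}.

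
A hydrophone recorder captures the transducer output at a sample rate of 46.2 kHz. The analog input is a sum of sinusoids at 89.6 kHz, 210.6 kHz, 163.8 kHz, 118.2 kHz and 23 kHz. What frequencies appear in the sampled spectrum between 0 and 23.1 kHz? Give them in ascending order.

fs/2 = 23.1 kHz.
89.6 kHz mod fs = 43.4 kHz.
43.4 kHz > fs/2 = 23.1 kHz, folds to fs − 43.4 kHz = 2.8 kHz.
210.6 kHz mod fs = 25.8 kHz.
25.8 kHz > fs/2 = 23.1 kHz, folds to fs − 25.8 kHz = 20.4 kHz.
163.8 kHz mod fs = 25.2 kHz.
25.2 kHz > fs/2 = 23.1 kHz, folds to fs − 25.2 kHz = 21 kHz.
118.2 kHz mod fs = 25.8 kHz.
25.8 kHz > fs/2 = 23.1 kHz, folds to fs − 25.8 kHz = 20.4 kHz.
23 kHz ≤ fs/2 = 23.1 kHz, passes unchanged.
Distinct values: {2.8 kHz, 20.4 kHz, 21 kHz, 23 kHz}.

2.8 kHz, 20.4 kHz, 21 kHz, 23 kHz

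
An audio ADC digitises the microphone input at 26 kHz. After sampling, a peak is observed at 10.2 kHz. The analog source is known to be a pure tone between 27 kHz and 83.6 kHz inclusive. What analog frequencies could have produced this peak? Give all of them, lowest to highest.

36.2 kHz, 41.8 kHz, 62.2 kHz, 67.8 kHz

Frequencies that alias to 10.2 kHz are k·fs ± 10.2 kHz for integer k ≥ 0.
k=0: 10.2 kHz.
k=1: 15.8 kHz, 36.2 kHz.
k=2: 41.8 kHz, 62.2 kHz.
k=3: 67.8 kHz, 88.2 kHz.
k=4: 93.8 kHz, 114.2 kHz.
Within [27 kHz, 83.6 kHz]: 36.2 kHz, 41.8 kHz, 62.2 kHz, 67.8 kHz.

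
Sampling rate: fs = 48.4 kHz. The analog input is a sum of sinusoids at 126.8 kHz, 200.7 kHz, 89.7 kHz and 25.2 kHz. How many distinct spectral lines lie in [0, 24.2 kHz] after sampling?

fs/2 = 24.2 kHz.
126.8 kHz mod fs = 30 kHz.
30 kHz > fs/2 = 24.2 kHz, folds to fs − 30 kHz = 18.4 kHz.
200.7 kHz mod fs = 7.1 kHz.
7.1 kHz ≤ fs/2 = 24.2 kHz, appears at 7.1 kHz.
89.7 kHz mod fs = 41.3 kHz.
41.3 kHz > fs/2 = 24.2 kHz, folds to fs − 41.3 kHz = 7.1 kHz.
25.2 kHz > fs/2 = 24.2 kHz, folds to fs − 25.2 kHz = 23.2 kHz.
Distinct values: {7.1 kHz, 18.4 kHz, 23.2 kHz} → 3.

3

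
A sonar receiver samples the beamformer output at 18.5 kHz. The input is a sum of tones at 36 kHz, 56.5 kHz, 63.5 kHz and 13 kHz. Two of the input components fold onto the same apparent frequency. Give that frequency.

1 kHz

fs/2 = 9.25 kHz.
36 kHz mod fs = 17.5 kHz.
17.5 kHz > fs/2 = 9.25 kHz, folds to fs − 17.5 kHz = 1 kHz.
56.5 kHz mod fs = 1 kHz.
1 kHz ≤ fs/2 = 9.25 kHz, appears at 1 kHz.
63.5 kHz mod fs = 8 kHz.
8 kHz ≤ fs/2 = 9.25 kHz, appears at 8 kHz.
13 kHz > fs/2 = 9.25 kHz, folds to fs − 13 kHz = 5.5 kHz.
36 kHz and 56.5 kHz both map to 1 kHz.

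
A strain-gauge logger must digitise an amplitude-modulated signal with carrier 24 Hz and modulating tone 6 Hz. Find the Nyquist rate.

AM sidebands sit at fc ± fm = 18 Hz and 30 Hz.
Highest-frequency component: 30 Hz.
Nyquist rate = 2 × 30 Hz = 60 Hz.

60 Hz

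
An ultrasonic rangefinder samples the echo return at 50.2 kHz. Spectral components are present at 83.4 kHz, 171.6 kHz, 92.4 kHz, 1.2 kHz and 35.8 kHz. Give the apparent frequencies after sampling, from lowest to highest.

fs/2 = 25.1 kHz.
83.4 kHz mod fs = 33.2 kHz.
33.2 kHz > fs/2 = 25.1 kHz, folds to fs − 33.2 kHz = 17 kHz.
171.6 kHz mod fs = 21 kHz.
21 kHz ≤ fs/2 = 25.1 kHz, appears at 21 kHz.
92.4 kHz mod fs = 42.2 kHz.
42.2 kHz > fs/2 = 25.1 kHz, folds to fs − 42.2 kHz = 8 kHz.
1.2 kHz ≤ fs/2 = 25.1 kHz, passes unchanged.
35.8 kHz > fs/2 = 25.1 kHz, folds to fs − 35.8 kHz = 14.4 kHz.
Distinct values: {1.2 kHz, 8 kHz, 14.4 kHz, 17 kHz, 21 kHz}.

1.2 kHz, 8 kHz, 14.4 kHz, 17 kHz, 21 kHz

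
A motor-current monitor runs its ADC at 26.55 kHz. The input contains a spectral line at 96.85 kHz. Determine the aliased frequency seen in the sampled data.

9.35 kHz

96.85 kHz mod fs = 17.2 kHz.
17.2 kHz > fs/2 = 13.275 kHz, folds to fs − 17.2 kHz = 9.35 kHz.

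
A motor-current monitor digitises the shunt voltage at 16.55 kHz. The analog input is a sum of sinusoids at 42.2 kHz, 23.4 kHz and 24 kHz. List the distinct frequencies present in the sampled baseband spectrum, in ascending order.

fs/2 = 8.275 kHz.
42.2 kHz mod fs = 9.1 kHz.
9.1 kHz > fs/2 = 8.275 kHz, folds to fs − 9.1 kHz = 7.45 kHz.
23.4 kHz mod fs = 6.85 kHz.
6.85 kHz ≤ fs/2 = 8.275 kHz, appears at 6.85 kHz.
24 kHz mod fs = 7.45 kHz.
7.45 kHz ≤ fs/2 = 8.275 kHz, appears at 7.45 kHz.
Distinct values: {6.85 kHz, 7.45 kHz}.

6.85 kHz, 7.45 kHz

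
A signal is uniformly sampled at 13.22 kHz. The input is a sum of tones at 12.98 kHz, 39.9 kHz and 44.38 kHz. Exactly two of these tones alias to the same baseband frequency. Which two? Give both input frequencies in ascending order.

fs/2 = 6.61 kHz.
12.98 kHz > fs/2 = 6.61 kHz, folds to fs − 12.98 kHz = 0.24 kHz.
39.9 kHz mod fs = 0.24 kHz.
0.24 kHz ≤ fs/2 = 6.61 kHz, appears at 0.24 kHz.
44.38 kHz mod fs = 4.72 kHz.
4.72 kHz ≤ fs/2 = 6.61 kHz, appears at 4.72 kHz.
12.98 kHz and 39.9 kHz both map to 0.24 kHz.

12.98 kHz, 39.9 kHz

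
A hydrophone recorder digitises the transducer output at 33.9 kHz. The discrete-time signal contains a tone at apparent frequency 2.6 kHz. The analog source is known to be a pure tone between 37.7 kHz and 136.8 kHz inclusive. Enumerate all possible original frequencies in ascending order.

Frequencies that alias to 2.6 kHz are k·fs ± 2.6 kHz for integer k ≥ 0.
k=0: 2.6 kHz.
k=1: 31.3 kHz, 36.5 kHz.
k=2: 65.2 kHz, 70.4 kHz.
k=3: 99.1 kHz, 104.3 kHz.
k=4: 133 kHz, 138.2 kHz.
k=5: 166.9 kHz, 172.1 kHz.
Within [37.7 kHz, 136.8 kHz]: 65.2 kHz, 70.4 kHz, 99.1 kHz, 104.3 kHz, 133 kHz.

65.2 kHz, 70.4 kHz, 99.1 kHz, 104.3 kHz, 133 kHz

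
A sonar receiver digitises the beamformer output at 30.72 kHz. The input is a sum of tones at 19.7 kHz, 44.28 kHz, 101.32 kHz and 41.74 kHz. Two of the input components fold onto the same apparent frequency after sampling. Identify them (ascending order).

19.7 kHz, 41.74 kHz

fs/2 = 15.36 kHz.
19.7 kHz > fs/2 = 15.36 kHz, folds to fs − 19.7 kHz = 11.02 kHz.
44.28 kHz mod fs = 13.56 kHz.
13.56 kHz ≤ fs/2 = 15.36 kHz, appears at 13.56 kHz.
101.32 kHz mod fs = 9.16 kHz.
9.16 kHz ≤ fs/2 = 15.36 kHz, appears at 9.16 kHz.
41.74 kHz mod fs = 11.02 kHz.
11.02 kHz ≤ fs/2 = 15.36 kHz, appears at 11.02 kHz.
19.7 kHz and 41.74 kHz both map to 11.02 kHz.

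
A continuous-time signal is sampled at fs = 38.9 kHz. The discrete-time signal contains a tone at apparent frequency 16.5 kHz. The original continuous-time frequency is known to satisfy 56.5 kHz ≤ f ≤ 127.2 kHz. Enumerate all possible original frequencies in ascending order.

61.3 kHz, 94.3 kHz, 100.2 kHz

Frequencies that alias to 16.5 kHz are k·fs ± 16.5 kHz for integer k ≥ 0.
k=0: 16.5 kHz.
k=1: 22.4 kHz, 55.4 kHz.
k=2: 61.3 kHz, 94.3 kHz.
k=3: 100.2 kHz, 133.2 kHz.
k=4: 139.1 kHz, 172.1 kHz.
Within [56.5 kHz, 127.2 kHz]: 61.3 kHz, 94.3 kHz, 100.2 kHz.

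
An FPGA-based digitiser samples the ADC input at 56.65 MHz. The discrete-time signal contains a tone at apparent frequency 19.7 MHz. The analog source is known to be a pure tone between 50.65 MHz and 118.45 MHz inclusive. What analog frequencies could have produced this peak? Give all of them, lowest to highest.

76.35 MHz, 93.6 MHz

Frequencies that alias to 19.7 MHz are k·fs ± 19.7 MHz for integer k ≥ 0.
k=0: 19.7 MHz.
k=1: 36.95 MHz, 76.35 MHz.
k=2: 93.6 MHz, 133 MHz.
k=3: 150.25 MHz, 189.65 MHz.
Within [50.65 MHz, 118.45 MHz]: 76.35 MHz, 93.6 MHz.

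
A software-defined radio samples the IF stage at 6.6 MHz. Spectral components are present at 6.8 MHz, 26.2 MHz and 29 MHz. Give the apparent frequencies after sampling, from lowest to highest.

0.2 MHz, 2.6 MHz

fs/2 = 3.3 MHz.
6.8 MHz mod fs = 0.2 MHz.
0.2 MHz ≤ fs/2 = 3.3 MHz, appears at 0.2 MHz.
26.2 MHz mod fs = 6.4 MHz.
6.4 MHz > fs/2 = 3.3 MHz, folds to fs − 6.4 MHz = 0.2 MHz.
29 MHz mod fs = 2.6 MHz.
2.6 MHz ≤ fs/2 = 3.3 MHz, appears at 2.6 MHz.
Distinct values: {0.2 MHz, 2.6 MHz}.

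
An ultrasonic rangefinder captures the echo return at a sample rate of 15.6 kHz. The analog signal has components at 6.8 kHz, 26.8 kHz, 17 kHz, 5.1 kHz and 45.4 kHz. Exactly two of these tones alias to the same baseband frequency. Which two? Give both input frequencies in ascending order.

fs/2 = 7.8 kHz.
6.8 kHz ≤ fs/2 = 7.8 kHz, passes unchanged.
26.8 kHz mod fs = 11.2 kHz.
11.2 kHz > fs/2 = 7.8 kHz, folds to fs − 11.2 kHz = 4.4 kHz.
17 kHz mod fs = 1.4 kHz.
1.4 kHz ≤ fs/2 = 7.8 kHz, appears at 1.4 kHz.
5.1 kHz ≤ fs/2 = 7.8 kHz, passes unchanged.
45.4 kHz mod fs = 14.2 kHz.
14.2 kHz > fs/2 = 7.8 kHz, folds to fs − 14.2 kHz = 1.4 kHz.
17 kHz and 45.4 kHz both map to 1.4 kHz.

17 kHz, 45.4 kHz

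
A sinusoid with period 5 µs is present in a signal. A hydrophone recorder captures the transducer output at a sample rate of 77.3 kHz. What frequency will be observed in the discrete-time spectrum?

T = 5 µs → f = 1/T = 200 kHz.
200 kHz mod fs = 45.4 kHz.
45.4 kHz > fs/2 = 38.65 kHz, folds to fs − 45.4 kHz = 31.9 kHz.

31.9 kHz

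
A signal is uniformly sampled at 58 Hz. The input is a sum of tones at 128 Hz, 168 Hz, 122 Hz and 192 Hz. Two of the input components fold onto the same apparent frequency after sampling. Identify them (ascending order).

fs/2 = 29 Hz.
128 Hz mod fs = 12 Hz.
12 Hz ≤ fs/2 = 29 Hz, appears at 12 Hz.
168 Hz mod fs = 52 Hz.
52 Hz > fs/2 = 29 Hz, folds to fs − 52 Hz = 6 Hz.
122 Hz mod fs = 6 Hz.
6 Hz ≤ fs/2 = 29 Hz, appears at 6 Hz.
192 Hz mod fs = 18 Hz.
18 Hz ≤ fs/2 = 29 Hz, appears at 18 Hz.
122 Hz and 168 Hz both map to 6 Hz.

122 Hz, 168 Hz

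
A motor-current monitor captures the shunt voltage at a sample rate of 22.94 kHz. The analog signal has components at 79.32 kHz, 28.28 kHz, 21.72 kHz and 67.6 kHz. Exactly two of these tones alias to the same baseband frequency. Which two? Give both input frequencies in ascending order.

21.72 kHz, 67.6 kHz

fs/2 = 11.47 kHz.
79.32 kHz mod fs = 10.5 kHz.
10.5 kHz ≤ fs/2 = 11.47 kHz, appears at 10.5 kHz.
28.28 kHz mod fs = 5.34 kHz.
5.34 kHz ≤ fs/2 = 11.47 kHz, appears at 5.34 kHz.
21.72 kHz > fs/2 = 11.47 kHz, folds to fs − 21.72 kHz = 1.22 kHz.
67.6 kHz mod fs = 21.72 kHz.
21.72 kHz > fs/2 = 11.47 kHz, folds to fs − 21.72 kHz = 1.22 kHz.
21.72 kHz and 67.6 kHz both map to 1.22 kHz.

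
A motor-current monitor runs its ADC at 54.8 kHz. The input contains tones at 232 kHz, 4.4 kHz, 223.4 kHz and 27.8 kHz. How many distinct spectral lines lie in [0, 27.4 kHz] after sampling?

4

fs/2 = 27.4 kHz.
232 kHz mod fs = 12.8 kHz.
12.8 kHz ≤ fs/2 = 27.4 kHz, appears at 12.8 kHz.
4.4 kHz ≤ fs/2 = 27.4 kHz, passes unchanged.
223.4 kHz mod fs = 4.2 kHz.
4.2 kHz ≤ fs/2 = 27.4 kHz, appears at 4.2 kHz.
27.8 kHz > fs/2 = 27.4 kHz, folds to fs − 27.8 kHz = 27 kHz.
Distinct values: {4.2 kHz, 4.4 kHz, 12.8 kHz, 27 kHz} → 4.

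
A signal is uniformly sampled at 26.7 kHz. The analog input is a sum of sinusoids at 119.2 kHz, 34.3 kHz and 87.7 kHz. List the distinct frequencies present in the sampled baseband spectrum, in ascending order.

fs/2 = 13.35 kHz.
119.2 kHz mod fs = 12.4 kHz.
12.4 kHz ≤ fs/2 = 13.35 kHz, appears at 12.4 kHz.
34.3 kHz mod fs = 7.6 kHz.
7.6 kHz ≤ fs/2 = 13.35 kHz, appears at 7.6 kHz.
87.7 kHz mod fs = 7.6 kHz.
7.6 kHz ≤ fs/2 = 13.35 kHz, appears at 7.6 kHz.
Distinct values: {7.6 kHz, 12.4 kHz}.

7.6 kHz, 12.4 kHz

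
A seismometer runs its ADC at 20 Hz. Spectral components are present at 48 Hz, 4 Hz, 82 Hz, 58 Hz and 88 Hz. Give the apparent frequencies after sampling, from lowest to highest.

fs/2 = 10 Hz.
48 Hz mod fs = 8 Hz.
8 Hz ≤ fs/2 = 10 Hz, appears at 8 Hz.
4 Hz ≤ fs/2 = 10 Hz, passes unchanged.
82 Hz mod fs = 2 Hz.
2 Hz ≤ fs/2 = 10 Hz, appears at 2 Hz.
58 Hz mod fs = 18 Hz.
18 Hz > fs/2 = 10 Hz, folds to fs − 18 Hz = 2 Hz.
88 Hz mod fs = 8 Hz.
8 Hz ≤ fs/2 = 10 Hz, appears at 8 Hz.
Distinct values: {2 Hz, 4 Hz, 8 Hz}.

2 Hz, 4 Hz, 8 Hz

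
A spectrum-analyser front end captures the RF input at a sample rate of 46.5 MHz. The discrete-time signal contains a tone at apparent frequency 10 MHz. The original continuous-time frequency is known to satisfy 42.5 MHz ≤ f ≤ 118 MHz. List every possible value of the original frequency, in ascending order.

56.5 MHz, 83 MHz, 103 MHz

Frequencies that alias to 10 MHz are k·fs ± 10 MHz for integer k ≥ 0.
k=0: 10 MHz.
k=1: 36.5 MHz, 56.5 MHz.
k=2: 83 MHz, 103 MHz.
k=3: 129.5 MHz, 149.5 MHz.
Within [42.5 MHz, 118 MHz]: 56.5 MHz, 83 MHz, 103 MHz.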